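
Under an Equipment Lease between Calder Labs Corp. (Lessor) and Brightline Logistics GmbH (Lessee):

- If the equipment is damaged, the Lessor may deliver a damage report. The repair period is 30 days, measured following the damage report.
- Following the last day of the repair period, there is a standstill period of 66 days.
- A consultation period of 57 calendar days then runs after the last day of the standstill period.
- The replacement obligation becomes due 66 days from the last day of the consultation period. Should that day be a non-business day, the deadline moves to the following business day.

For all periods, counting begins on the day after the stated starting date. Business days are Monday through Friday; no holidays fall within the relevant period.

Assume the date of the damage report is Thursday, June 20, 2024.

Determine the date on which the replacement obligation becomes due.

January 27, 2025

Adding 30 calendar days to June 20, 2024 gives July 20, 2024, which is the last day of the repair period.
The last day of the standstill period: 66 calendar days after July 20, 2024 is September 24, 2024.
The last day of the consultation period: 57 calendar days after September 24, 2024 is November 20, 2024.
Adding 66 calendar days to November 20, 2024 gives January 25, 2025, which is the date on which the replacement obligation becomes due. That falls on a Saturday, so it rolls to the next business day, Monday, January 27, 2025.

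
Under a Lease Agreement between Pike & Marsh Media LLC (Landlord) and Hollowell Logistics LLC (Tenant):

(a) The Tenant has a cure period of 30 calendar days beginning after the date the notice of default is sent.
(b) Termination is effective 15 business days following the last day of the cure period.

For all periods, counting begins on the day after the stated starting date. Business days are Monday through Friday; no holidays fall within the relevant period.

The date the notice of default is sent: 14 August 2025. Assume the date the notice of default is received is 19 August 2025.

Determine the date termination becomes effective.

3 October 2025

The last day of the cure period: 30 calendar days after 14 August 2025 is 13 September 2025.
From Saturday, 13 September 2025, 15 business days (Sep 15, Sep 16, Sep 17, Sep 18, …, Oct 1, Oct 2, Oct 3, skipping weekends) brings us to Friday, 3 October 2025, which is the date termination becomes effective.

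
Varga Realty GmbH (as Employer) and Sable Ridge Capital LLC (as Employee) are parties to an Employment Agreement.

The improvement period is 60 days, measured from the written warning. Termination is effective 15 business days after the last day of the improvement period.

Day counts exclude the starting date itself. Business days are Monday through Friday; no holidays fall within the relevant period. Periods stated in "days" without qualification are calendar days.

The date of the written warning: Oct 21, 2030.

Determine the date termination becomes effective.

Jan 10, 2031

The last day of the improvement period: 60 calendar days after Oct 21, 2030 is Dec 20, 2030.
The date termination becomes effective: counting 15 business days from Friday, Dec 20, 2030 (Dec 23, Dec 24, Dec 25, Dec 26, …, Jan 8, Jan 9, Jan 10, skipping weekends) reaches Friday, Jan 10, 2031.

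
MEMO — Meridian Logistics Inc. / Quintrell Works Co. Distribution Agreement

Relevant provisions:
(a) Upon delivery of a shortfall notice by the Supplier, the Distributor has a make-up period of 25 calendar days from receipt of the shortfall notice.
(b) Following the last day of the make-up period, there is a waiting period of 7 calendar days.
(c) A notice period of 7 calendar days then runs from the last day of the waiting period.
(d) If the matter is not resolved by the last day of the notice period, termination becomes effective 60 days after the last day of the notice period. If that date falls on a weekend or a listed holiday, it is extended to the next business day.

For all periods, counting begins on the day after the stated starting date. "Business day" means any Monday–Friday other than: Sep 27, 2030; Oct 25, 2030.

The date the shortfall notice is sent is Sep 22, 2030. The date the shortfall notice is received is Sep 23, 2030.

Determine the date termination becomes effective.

Dec 31, 2030

The last day of the make-up period: 25 calendar days after Sep 23, 2030 is Oct 18, 2030.
The last day of the waiting period: 7 calendar days after Oct 18, 2030 is Oct 25, 2030.
The last day of the notice period: 7 calendar days after Oct 25, 2030 is Nov 1, 2030.
The date termination becomes effective: Nov 1, 2030 + 60 days = Dec 31, 2030. Dec 31, 2030 is a Tuesday and is not a listed holiday, so no roll-forward applies.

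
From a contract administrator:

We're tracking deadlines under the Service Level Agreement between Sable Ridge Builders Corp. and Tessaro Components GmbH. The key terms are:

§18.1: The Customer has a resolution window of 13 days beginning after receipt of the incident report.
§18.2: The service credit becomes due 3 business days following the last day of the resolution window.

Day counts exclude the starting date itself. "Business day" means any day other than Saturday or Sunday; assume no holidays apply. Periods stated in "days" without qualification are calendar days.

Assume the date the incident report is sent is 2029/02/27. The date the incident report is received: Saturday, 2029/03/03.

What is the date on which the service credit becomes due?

The last day of the resolution window: 2029/03/03 + 13 days = 2029/03/16.
The date on which the service credit becomes due: 3 business days after Friday, 2029/03/16, skipping weekends — Mar 19, Mar 20, Mar 21 — lands on Wednesday, 2029/03/21.

2029/03/21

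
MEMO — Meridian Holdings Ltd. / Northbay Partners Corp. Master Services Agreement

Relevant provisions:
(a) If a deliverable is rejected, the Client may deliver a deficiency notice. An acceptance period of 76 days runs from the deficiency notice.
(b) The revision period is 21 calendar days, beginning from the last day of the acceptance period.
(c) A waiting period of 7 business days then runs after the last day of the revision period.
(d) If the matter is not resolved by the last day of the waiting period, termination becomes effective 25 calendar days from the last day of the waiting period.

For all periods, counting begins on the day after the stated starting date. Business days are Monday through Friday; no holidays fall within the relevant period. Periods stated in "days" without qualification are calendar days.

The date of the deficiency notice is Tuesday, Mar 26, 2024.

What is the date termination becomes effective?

Aug 4, 2024

Adding 76 calendar days to Mar 26, 2024 gives Jun 10, 2024, which is the last day of the acceptance period.
Adding 21 calendar days to Jun 10, 2024 gives Jul 1, 2024, which is the last day of the revision period.
The last day of the waiting period: counting 7 business days from Monday, Jul 1, 2024 (Jul 2, Jul 3, Jul 4, Jul 5, Jul 8, Jul 9, Jul 10, skipping weekends) reaches Wednesday, Jul 10, 2024.
Adding 25 calendar days to Jul 10, 2024 gives Aug 4, 2024, which is the date termination becomes effective.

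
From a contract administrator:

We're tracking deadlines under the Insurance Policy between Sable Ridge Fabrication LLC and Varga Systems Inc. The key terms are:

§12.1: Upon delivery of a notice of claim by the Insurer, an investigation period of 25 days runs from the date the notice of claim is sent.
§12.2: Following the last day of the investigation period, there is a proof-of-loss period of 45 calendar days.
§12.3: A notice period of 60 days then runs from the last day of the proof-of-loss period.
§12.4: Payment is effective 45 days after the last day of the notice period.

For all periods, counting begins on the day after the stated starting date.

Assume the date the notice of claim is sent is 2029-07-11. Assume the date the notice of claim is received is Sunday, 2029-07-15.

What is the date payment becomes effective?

The last day of the investigation period: 2029-07-11 + 25 days = 2029-08-05.
The last day of the proof-of-loss period: 45 calendar days after 2029-08-05 is 2029-09-19.
The last day of the notice period: 2029-09-19 + 60 days = 2029-11-18.
The date payment becomes effective: 2029-11-18 + 45 days = 2030-01-02.

2030-01-02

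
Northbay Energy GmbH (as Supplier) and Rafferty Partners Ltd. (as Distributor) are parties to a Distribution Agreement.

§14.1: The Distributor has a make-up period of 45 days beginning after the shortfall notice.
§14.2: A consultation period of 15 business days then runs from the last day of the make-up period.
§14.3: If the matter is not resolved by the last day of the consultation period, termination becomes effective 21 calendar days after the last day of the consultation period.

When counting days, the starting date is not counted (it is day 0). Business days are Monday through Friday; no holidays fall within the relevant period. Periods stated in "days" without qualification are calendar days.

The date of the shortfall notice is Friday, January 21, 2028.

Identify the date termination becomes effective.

The last day of the make-up period: 45 calendar days after January 21, 2028 is March 6, 2028.
From Monday, March 6, 2028, 15 business days (Mar 7, Mar 8, Mar 9, Mar 10, …, Mar 23, Mar 24, Mar 27, skipping weekends) brings us to Monday, March 27, 2028, which is the last day of the consultation period.
The date termination becomes effective: 21 calendar days after March 27, 2028 is April 17, 2028.

April 17, 2028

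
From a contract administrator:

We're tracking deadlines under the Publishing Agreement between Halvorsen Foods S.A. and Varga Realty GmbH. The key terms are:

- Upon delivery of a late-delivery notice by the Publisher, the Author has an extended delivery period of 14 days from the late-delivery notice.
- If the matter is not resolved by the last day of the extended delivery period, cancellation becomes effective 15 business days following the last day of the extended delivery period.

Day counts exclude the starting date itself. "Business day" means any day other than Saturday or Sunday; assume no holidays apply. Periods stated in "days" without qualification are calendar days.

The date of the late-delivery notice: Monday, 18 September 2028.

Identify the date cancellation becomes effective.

23 October 2028

The last day of the extended delivery period: 18 September 2028 + 14 days = 2 October 2028.
The date cancellation becomes effective: counting 15 business days from Monday, 2 October 2028 (Oct 3, Oct 4, Oct 5, Oct 6, …, Oct 19, Oct 20, Oct 23, skipping weekends) reaches Monday, 23 October 2028.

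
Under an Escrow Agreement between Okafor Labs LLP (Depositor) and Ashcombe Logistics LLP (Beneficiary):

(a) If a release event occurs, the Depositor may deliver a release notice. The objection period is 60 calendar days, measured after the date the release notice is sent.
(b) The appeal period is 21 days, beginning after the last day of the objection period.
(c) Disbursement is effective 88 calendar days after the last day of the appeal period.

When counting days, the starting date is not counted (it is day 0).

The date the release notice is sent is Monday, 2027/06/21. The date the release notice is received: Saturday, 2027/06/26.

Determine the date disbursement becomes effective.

2027/12/07

Adding 60 calendar days to 2027/06/21 gives 2027/08/20, which is the last day of the objection period.
Adding 21 calendar days to 2027/08/20 gives 2027/09/10, which is the last day of the appeal period.
The date disbursement becomes effective: 88 calendar days after 2027/09/10 is 2027/12/07.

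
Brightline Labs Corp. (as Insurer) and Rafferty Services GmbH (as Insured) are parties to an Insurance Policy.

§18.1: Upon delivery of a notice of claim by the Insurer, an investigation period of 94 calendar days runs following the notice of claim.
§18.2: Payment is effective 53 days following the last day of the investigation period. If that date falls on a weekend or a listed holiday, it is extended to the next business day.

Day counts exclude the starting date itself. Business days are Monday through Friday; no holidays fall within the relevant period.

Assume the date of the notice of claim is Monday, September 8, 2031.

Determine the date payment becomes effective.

February 2, 2032

Adding 94 calendar days to September 8, 2031 gives December 11, 2031, which is the last day of the investigation period.
The date payment becomes effective: 53 calendar days after December 11, 2031 is February 2, 2032. February 2, 2032 is a Monday, so no roll-forward applies.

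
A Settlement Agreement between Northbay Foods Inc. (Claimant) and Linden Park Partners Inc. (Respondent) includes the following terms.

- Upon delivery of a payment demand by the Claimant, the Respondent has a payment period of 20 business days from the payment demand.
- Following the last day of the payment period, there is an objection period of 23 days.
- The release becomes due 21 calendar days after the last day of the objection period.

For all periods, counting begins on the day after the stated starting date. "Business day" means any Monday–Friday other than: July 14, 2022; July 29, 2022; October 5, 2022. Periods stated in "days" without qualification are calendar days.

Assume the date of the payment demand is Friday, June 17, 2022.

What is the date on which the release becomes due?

The last day of the payment period: counting 20 business days from Friday, June 17, 2022 (Jun 20, Jun 21, Jun 22, Jun 23, …, Jul 13, Jul 15, Jul 18, skipping weekends and the listed holiday on Jul 14) reaches Monday, July 18, 2022.
The last day of the objection period: 23 calendar days after July 18, 2022 is August 10, 2022.
The date on which the release becomes due: August 10, 2022 + 21 days = August 31, 2022.

August 31, 2022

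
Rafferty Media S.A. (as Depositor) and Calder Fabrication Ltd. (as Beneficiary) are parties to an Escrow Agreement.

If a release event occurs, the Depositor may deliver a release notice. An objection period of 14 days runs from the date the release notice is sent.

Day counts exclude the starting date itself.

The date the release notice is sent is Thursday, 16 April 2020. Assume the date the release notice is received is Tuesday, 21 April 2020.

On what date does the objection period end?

30 April 2020

The last day of the objection period: 16 April 2020 + 14 days = 30 April 2020.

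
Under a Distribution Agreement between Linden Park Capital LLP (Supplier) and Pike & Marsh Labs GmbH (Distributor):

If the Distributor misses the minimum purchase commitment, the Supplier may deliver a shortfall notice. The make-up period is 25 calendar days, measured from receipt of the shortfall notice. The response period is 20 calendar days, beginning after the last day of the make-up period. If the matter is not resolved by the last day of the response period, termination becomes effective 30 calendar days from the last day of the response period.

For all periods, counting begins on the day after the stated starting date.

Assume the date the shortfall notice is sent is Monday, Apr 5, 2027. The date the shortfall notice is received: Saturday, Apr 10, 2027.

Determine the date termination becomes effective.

Jun 24, 2027

Adding 25 calendar days to Apr 10, 2027 gives May 5, 2027, which is the last day of the make-up period.
Adding 20 calendar days to May 5, 2027 gives May 25, 2027, which is the last day of the response period.
The date termination becomes effective: 30 calendar days after May 25, 2027 is Jun 24, 2027.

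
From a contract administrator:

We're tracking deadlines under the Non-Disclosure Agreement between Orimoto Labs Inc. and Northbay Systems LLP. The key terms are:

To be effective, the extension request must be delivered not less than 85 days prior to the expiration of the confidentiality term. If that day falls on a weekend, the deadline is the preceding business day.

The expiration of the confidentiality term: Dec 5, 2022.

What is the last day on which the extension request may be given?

Sep 9, 2022

Counting back 85 calendar days from Dec 5, 2022 gives Sep 11, 2022. That is a Sunday, so the deadline moves back to Friday, Sep 9, 2022.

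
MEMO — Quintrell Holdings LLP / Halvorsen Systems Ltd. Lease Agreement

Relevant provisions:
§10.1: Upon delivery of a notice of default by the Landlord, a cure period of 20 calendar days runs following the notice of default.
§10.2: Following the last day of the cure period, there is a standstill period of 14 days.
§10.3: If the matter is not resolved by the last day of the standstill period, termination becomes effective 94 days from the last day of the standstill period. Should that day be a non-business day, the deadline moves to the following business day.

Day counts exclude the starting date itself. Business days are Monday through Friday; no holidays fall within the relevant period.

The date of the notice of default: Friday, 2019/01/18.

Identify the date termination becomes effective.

Adding 20 calendar days to 2019/01/18 gives 2019/02/07, which is the last day of the cure period.
Adding 14 calendar days to 2019/02/07 gives 2019/02/21, which is the last day of the standstill period.
Adding 94 calendar days to 2019/02/21 gives 2019/05/26, which is the date termination becomes effective. That falls on a Sunday, so it rolls to the next business day, Monday, 2019/05/27.

2019/05/27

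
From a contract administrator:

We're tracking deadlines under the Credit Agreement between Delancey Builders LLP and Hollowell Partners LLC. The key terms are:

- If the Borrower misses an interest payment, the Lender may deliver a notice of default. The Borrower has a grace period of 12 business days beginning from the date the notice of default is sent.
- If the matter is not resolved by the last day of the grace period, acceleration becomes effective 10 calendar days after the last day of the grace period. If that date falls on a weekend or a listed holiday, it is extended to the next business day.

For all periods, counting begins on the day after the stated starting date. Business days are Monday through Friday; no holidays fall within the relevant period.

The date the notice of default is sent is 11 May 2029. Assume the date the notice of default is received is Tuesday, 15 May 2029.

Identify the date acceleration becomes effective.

8 June 2029

The last day of the grace period: 12 business days after Friday, 11 May 2029, skipping weekends — May 14, May 15, May 16, May 17, …, May 25, May 28, May 29 — lands on Tuesday, 29 May 2029.
Adding 10 calendar days to 29 May 2029 gives 8 June 2029, which is the date acceleration becomes effective. 8 June 2029 is a Friday, so no roll-forward applies.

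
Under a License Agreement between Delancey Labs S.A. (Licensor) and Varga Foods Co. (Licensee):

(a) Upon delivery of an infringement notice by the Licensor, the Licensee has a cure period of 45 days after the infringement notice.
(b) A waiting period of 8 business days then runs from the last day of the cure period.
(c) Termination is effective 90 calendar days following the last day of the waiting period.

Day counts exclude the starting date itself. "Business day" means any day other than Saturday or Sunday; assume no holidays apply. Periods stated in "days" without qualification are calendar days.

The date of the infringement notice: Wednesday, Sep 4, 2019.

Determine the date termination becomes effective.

Adding 45 calendar days to Sep 4, 2019 gives Oct 19, 2019, which is the last day of the cure period.
The last day of the waiting period: 8 business days after Saturday, Oct 19, 2019, skipping weekends — Oct 21, Oct 22, Oct 23, Oct 24, Oct 25, Oct 28, Oct 29, Oct 30 — lands on Wednesday, Oct 30, 2019.
The date termination becomes effective: 90 calendar days after Oct 30, 2019 is Jan 28, 2020.

Jan 28, 2020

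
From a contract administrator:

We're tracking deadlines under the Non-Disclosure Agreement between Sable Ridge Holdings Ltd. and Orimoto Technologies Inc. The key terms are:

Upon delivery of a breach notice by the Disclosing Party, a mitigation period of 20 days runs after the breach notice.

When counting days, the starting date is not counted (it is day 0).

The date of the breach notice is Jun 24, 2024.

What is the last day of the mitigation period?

Jul 14, 2024

The last day of the mitigation period: Jun 24, 2024 + 20 days = Jul 14, 2024.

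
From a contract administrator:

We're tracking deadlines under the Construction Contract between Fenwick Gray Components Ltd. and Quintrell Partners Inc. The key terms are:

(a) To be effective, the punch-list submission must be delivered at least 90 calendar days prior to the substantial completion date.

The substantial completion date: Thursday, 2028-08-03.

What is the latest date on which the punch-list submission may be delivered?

2028-05-05

Counting back 90 calendar days from 2028-08-03 gives 2028-05-05.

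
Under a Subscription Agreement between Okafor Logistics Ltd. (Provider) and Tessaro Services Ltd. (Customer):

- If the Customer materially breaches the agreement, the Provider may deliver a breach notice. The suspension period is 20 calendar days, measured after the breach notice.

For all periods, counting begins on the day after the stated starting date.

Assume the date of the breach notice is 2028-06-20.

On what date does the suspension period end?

2028-07-10

The last day of the suspension period: 2028-06-20 + 20 days = 2028-07-10.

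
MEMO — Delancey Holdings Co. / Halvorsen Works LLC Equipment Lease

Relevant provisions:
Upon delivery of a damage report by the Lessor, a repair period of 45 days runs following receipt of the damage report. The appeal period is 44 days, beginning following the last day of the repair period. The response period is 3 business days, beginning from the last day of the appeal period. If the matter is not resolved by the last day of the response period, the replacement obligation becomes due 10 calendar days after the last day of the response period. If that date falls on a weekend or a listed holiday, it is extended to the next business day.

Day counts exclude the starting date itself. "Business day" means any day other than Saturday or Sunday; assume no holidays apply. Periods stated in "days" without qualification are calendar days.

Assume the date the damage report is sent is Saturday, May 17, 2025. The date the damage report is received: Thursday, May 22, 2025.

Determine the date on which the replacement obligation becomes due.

The last day of the repair period: May 22, 2025 + 45 days = July 6, 2025.
The last day of the appeal period: 44 calendar days after July 6, 2025 is August 19, 2025.
The last day of the response period: counting 3 business days from Tuesday, August 19, 2025 (Aug 20, Aug 21, Aug 22, skipping weekends) reaches Friday, August 22, 2025.
The date on which the replacement obligation becomes due: 10 calendar days after August 22, 2025 is September 1, 2025. September 1, 2025 is a Monday, so no roll-forward applies.

September 1, 2025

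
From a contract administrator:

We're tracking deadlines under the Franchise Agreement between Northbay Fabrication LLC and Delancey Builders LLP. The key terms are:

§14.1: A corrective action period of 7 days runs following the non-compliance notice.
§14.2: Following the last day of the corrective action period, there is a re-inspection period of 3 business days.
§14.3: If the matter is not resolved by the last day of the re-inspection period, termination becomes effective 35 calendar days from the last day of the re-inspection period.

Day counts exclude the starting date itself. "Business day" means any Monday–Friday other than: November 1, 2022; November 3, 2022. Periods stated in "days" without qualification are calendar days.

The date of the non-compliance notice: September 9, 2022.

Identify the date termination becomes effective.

The last day of the corrective action period: September 9, 2022 + 7 days = September 16, 2022.
The last day of the re-inspection period: counting 3 business days from Friday, September 16, 2022 (Sep 19, Sep 20, Sep 21, skipping weekends) reaches Wednesday, September 21, 2022.
Adding 35 calendar days to September 21, 2022 gives October 26, 2022, which is the date termination becomes effective.

October 26, 2022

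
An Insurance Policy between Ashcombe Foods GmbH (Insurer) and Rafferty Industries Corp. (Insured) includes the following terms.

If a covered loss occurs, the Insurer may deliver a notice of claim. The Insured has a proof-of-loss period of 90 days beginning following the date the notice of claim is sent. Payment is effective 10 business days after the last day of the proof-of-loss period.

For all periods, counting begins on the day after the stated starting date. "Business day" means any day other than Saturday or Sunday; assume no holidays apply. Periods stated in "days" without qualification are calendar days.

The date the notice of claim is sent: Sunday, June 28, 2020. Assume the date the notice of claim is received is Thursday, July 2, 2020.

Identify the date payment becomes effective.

The last day of the proof-of-loss period: 90 calendar days after June 28, 2020 is September 26, 2020.
The date payment becomes effective: 10 business days after Saturday, September 26, 2020, skipping weekends — Sep 28, Sep 29, Sep 30, Oct 1, Oct 2, Oct 5, Oct 6, Oct 7, Oct 8, Oct 9 — lands on Friday, October 9, 2020.

October 9, 2020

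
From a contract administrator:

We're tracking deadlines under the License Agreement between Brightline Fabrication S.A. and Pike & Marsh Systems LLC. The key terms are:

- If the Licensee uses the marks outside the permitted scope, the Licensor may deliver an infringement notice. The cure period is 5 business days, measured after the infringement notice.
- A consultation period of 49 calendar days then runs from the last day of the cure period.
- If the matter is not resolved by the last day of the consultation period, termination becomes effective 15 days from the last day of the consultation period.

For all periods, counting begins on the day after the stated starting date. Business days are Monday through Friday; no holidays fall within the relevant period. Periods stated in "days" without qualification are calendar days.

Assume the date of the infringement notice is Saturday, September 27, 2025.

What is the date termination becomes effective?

December 6, 2025

From Saturday, September 27, 2025, 5 business days (Sep 29, Sep 30, Oct 1, Oct 2, Oct 3, skipping weekends) brings us to Friday, October 3, 2025, which is the last day of the cure period.
The last day of the consultation period: October 3, 2025 + 49 days = November 21, 2025.
The date termination becomes effective: 15 calendar days after November 21, 2025 is December 6, 2025.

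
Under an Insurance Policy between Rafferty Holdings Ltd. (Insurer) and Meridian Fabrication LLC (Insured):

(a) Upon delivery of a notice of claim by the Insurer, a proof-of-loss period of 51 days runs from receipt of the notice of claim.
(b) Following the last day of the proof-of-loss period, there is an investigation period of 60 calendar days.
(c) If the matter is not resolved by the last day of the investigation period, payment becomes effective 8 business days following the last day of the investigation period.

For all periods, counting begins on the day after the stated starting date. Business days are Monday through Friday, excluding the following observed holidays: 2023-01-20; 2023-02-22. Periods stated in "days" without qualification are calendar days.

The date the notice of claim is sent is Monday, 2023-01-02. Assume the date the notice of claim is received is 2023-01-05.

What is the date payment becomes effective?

Adding 51 calendar days to 2023-01-05 gives 2023-02-25, which is the last day of the proof-of-loss period.
The last day of the investigation period: 2023-02-25 + 60 days = 2023-04-26.
The date payment becomes effective: 8 business days after Wednesday, 2023-04-26, skipping weekends — Apr 27, Apr 28, May 1, May 2, May 3, May 4, May 5, May 8 — lands on Monday, 2023-05-08.

2023-05-08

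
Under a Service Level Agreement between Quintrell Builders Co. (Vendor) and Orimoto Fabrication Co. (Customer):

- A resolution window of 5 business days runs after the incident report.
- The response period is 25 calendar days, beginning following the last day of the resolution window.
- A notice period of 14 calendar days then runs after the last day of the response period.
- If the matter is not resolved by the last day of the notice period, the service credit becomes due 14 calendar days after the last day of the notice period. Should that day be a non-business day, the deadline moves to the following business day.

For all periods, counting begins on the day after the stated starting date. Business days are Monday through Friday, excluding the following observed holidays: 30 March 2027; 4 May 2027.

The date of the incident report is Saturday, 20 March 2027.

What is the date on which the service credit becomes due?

18 May 2027

The last day of the resolution window: 5 business days after Saturday, 20 March 2027, skipping weekends — Mar 22, Mar 23, Mar 24, Mar 25, Mar 26 — lands on Friday, 26 March 2027.
The last day of the response period: 25 calendar days after 26 March 2027 is 20 April 2027.
The last day of the notice period: 20 April 2027 + 14 days = 4 May 2027.
The date on which the service credit becomes due: 4 May 2027 + 14 days = 18 May 2027. 18 May 2027 is a Tuesday and is not a listed holiday, so no roll-forward applies.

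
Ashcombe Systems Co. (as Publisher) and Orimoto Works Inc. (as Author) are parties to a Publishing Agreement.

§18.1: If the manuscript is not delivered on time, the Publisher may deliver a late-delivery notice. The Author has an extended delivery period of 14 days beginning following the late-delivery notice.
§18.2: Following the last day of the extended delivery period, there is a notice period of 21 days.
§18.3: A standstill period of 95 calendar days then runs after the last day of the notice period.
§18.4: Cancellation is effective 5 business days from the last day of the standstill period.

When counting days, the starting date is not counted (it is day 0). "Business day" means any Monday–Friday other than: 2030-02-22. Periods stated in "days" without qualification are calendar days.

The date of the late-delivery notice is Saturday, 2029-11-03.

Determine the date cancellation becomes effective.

2030-03-20

The last day of the extended delivery period: 14 calendar days after 2029-11-03 is 2029-11-17.
The last day of the notice period: 2029-11-17 + 21 days = 2029-12-08.
The last day of the standstill period: 2029-12-08 + 95 days = 2030-03-13.
The date cancellation becomes effective: 5 business days after Wednesday, 2030-03-13, skipping weekends — Mar 14, Mar 15, Mar 18, Mar 19, Mar 20 — lands on Wednesday, 2030-03-20.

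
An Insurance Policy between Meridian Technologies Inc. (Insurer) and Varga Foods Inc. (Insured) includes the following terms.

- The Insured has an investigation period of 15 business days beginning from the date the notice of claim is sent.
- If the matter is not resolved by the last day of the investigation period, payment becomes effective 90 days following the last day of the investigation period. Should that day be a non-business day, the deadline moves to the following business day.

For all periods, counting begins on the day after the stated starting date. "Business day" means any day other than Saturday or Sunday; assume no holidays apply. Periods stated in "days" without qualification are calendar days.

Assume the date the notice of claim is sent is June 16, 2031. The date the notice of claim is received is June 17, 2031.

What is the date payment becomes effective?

October 6, 2031

The last day of the investigation period: counting 15 business days from Monday, June 16, 2031 (Jun 17, Jun 18, Jun 19, Jun 20, …, Jul 3, Jul 4, Jul 7, skipping weekends) reaches Monday, July 7, 2031.
The date payment becomes effective: July 7, 2031 + 90 days = October 5, 2031. That falls on a Sunday, so it rolls to the next business day, Monday, October 6, 2031.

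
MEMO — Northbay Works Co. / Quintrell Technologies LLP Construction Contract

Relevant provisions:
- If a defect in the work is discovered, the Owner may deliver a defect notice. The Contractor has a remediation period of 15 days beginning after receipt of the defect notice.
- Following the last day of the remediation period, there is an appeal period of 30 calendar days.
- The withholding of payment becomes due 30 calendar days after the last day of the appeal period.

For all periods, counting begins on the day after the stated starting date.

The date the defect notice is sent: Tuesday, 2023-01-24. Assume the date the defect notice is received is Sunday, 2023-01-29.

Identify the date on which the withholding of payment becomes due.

The last day of the remediation period: 2023-01-29 + 15 days = 2023-02-13.
Adding 30 calendar days to 2023-02-13 gives 2023-03-15, which is the last day of the appeal period.
The date on which the withholding of payment becomes due: 30 calendar days after 2023-03-15 is 2023-04-14.

2023-04-14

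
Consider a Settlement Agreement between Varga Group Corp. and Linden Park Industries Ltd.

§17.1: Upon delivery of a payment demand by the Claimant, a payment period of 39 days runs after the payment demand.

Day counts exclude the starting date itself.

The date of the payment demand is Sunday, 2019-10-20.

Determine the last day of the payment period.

The last day of the payment period: 2019-10-20 + 39 days = 2019-11-28.

2019-11-28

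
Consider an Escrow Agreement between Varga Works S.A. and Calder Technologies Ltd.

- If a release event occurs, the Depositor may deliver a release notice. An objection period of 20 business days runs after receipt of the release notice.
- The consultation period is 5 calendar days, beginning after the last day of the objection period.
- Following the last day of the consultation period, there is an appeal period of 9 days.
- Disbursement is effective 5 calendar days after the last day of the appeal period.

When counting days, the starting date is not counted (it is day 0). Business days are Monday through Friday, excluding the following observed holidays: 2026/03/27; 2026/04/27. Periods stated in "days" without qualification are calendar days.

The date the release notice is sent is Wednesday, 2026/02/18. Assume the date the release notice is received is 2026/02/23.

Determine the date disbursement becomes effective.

The last day of the objection period: counting 20 business days from Monday, 2026/02/23 (Feb 24, Feb 25, Feb 26, Feb 27, …, Mar 19, Mar 20, Mar 23, skipping weekends) reaches Monday, 2026/03/23.
Adding 5 calendar days to 2026/03/23 gives 2026/03/28, which is the last day of the consultation period.
The last day of the appeal period: 2026/03/28 + 9 days = 2026/04/06.
Adding 5 calendar days to 2026/04/06 gives 2026/04/11, which is the date disbursement becomes effective.

2026/04/11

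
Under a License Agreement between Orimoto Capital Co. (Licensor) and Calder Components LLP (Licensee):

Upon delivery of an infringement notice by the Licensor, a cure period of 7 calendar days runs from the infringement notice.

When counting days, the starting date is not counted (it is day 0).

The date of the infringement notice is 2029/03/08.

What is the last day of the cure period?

2029/03/15

The last day of the cure period: 2029/03/08 + 7 days = 2029/03/15.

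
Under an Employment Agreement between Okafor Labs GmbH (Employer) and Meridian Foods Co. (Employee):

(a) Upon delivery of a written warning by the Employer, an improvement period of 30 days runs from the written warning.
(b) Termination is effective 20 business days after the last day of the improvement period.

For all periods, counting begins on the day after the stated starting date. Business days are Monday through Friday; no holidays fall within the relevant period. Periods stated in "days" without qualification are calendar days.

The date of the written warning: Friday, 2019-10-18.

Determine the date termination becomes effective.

Adding 30 calendar days to 2019-10-18 gives 2019-11-17, which is the last day of the improvement period.
The date termination becomes effective: 20 business days after Sunday, 2019-11-17, skipping weekends — Nov 18, Nov 19, Nov 20, Nov 21, …, Dec 11, Dec 12, Dec 13 — lands on Friday, 2019-12-13.

2019-12-13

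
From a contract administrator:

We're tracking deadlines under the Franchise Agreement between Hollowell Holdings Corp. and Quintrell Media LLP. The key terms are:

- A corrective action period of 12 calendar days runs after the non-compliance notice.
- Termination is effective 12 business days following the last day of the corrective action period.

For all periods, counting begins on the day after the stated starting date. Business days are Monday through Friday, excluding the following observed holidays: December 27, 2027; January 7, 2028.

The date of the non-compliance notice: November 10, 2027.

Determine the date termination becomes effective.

Adding 12 calendar days to November 10, 2027 gives November 22, 2027, which is the last day of the corrective action period.
The date termination becomes effective: 12 business days after Monday, November 22, 2027, skipping weekends — Nov 23, Nov 24, Nov 25, Nov 26, …, Dec 6, Dec 7, Dec 8 — lands on Wednesday, December 8, 2027.

December 8, 2027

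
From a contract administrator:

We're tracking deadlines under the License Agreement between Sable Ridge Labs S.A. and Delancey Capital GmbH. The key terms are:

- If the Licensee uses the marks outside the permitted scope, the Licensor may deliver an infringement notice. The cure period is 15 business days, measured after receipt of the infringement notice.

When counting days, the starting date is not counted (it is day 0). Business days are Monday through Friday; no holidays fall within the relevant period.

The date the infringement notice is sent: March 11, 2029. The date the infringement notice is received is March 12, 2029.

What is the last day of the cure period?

The last day of the cure period: counting 15 business days from Monday, March 12, 2029 (Mar 13, Mar 14, Mar 15, Mar 16, …, Mar 29, Mar 30, Apr 2, skipping weekends) reaches Monday, April 2, 2029.

April 2, 2029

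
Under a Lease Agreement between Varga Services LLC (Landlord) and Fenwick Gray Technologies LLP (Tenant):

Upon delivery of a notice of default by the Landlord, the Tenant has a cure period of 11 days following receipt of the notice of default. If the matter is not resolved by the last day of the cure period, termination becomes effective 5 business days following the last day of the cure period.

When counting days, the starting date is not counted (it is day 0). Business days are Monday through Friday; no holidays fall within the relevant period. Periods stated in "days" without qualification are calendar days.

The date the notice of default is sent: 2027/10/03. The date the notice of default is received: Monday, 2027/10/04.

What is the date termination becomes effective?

2027/10/22

Adding 11 calendar days to 2027/10/04 gives 2027/10/15, which is the last day of the cure period.
The date termination becomes effective: 5 business days after Friday, 2027/10/15, skipping weekends — Oct 18, Oct 19, Oct 20, Oct 21, Oct 22 — lands on Friday, 2027/10/22.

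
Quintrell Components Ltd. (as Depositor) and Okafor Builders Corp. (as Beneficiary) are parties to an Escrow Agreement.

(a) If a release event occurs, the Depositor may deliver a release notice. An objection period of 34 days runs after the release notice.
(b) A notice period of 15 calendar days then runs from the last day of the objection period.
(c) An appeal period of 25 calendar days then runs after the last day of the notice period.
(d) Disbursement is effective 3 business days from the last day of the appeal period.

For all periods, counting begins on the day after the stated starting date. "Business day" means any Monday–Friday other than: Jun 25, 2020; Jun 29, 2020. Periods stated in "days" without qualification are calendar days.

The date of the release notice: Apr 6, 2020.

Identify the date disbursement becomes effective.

The last day of the objection period: Apr 6, 2020 + 34 days = May 10, 2020.
The last day of the notice period: May 10, 2020 + 15 days = May 25, 2020.
Adding 25 calendar days to May 25, 2020 gives Jun 19, 2020, which is the last day of the appeal period.
The date disbursement becomes effective: 3 business days after Friday, Jun 19, 2020, skipping weekends — Jun 22, Jun 23, Jun 24 — lands on Wednesday, Jun 24, 2020.

Jun 24, 2020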